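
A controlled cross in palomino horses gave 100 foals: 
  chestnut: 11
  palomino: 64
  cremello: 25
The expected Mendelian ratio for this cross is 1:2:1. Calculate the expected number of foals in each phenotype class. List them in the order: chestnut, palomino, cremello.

The 1:2:1 ratio has 4 parts, so with N = 100 the expected counts are:
  chestnut: 100 × 1/4 = 25
  palomino: 100 × 2/4 = 50
  cremello: 100 × 1/4 = 25

25, 50, 25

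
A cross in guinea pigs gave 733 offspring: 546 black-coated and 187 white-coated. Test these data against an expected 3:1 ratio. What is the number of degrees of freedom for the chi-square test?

A goodness-of-fit test with 2 phenotype classes has df = 2 − 1 = 1.

1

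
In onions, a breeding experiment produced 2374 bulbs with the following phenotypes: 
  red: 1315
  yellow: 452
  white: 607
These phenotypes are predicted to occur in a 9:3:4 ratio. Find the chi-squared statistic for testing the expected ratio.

0.724

The 9:3:4 ratio has 16 parts, so with N = 2374 the expected counts are:
  red: 2374 × 9/16 = 1335.375
  yellow: 2374 × 3/16 = 445.125
  white: 2374 × 4/16 = 593.5
χ² = Σ (O − E)² / E
  red: (1315 − 1335.375)² / 1335.375 = 0.3109
  yellow: (452 − 445.125)² / 445.125 = 0.1062
  white: (607 − 593.5)² / 593.5 = 0.3071
χ² = 0.3109 + 0.1062 + 0.3071 = 0.7242 ≈ 0.724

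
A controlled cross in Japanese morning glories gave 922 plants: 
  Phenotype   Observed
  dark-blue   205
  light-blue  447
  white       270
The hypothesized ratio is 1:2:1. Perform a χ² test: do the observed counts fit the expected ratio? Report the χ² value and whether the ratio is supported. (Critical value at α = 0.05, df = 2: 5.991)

10.015; not consistent

Under the 1:2:1 hypothesis (Σ ratio = 4, N = 922):
  dark-blue: 922 × 1/4 = 230.5
  light-blue: 922 × 2/4 = 461
  white: 922 × 1/4 = 230.5
χ² = Σ (O − E)² / E
  dark-blue: (205 − 230.5)² / 230.5 = 2.8210
  light-blue: (447 − 461)² / 461 = 0.4252
  white: (270 − 230.5)² / 230.5 = 6.7690
χ² = 2.8210 + 0.4252 + 6.7690 = 10.0152 ≈ 10.015
Degrees of freedom = 3 − 1 = 2; critical value at α = 0.05 is 5.991.
Since 10.015 > 5.991, we reject the null hypothesis — the data do not fit the 1:2:1 ratio.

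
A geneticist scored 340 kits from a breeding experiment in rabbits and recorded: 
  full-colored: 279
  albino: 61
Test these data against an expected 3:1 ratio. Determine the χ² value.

9.035

Total ratio parts = 4. Expected numbers out of 340:
  full-colored: 340 × 3/4 = 255
  albino: 340 × 1/4 = 85
χ² = Σ (O − E)² / E
  full-colored: (279 − 255)² / 255 = 2.2588
  albino: (61 − 85)² / 85 = 6.7765
χ² = 2.2588 + 6.7765 = 9.0353 ≈ 9.035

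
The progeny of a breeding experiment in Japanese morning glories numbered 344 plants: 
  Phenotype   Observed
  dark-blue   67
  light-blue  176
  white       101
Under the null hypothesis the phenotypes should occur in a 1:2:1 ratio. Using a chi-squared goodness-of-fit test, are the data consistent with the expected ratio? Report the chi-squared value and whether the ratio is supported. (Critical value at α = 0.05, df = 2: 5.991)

Expected counts for N = 344 under a 1:2:1 ratio (total parts = 4):
  dark-blue: 344 × 1/4 = 86
  light-blue: 344 × 2/4 = 172
  white: 344 × 1/4 = 86
χ² = Σ (O − E)² / E
  dark-blue: (67 − 86)² / 86 = 4.1977
  light-blue: (176 − 172)² / 172 = 0.0930
  white: (101 − 86)² / 86 = 2.6163
χ² = 4.1977 + 0.0930 + 2.6163 = 6.907
Degrees of freedom = 3 − 1 = 2; critical value at α = 0.05 is 5.991.
Since 6.907 > 5.991, we reject the null hypothesis — the data do not fit the 1:2:1 ratio.

6.907; not consistent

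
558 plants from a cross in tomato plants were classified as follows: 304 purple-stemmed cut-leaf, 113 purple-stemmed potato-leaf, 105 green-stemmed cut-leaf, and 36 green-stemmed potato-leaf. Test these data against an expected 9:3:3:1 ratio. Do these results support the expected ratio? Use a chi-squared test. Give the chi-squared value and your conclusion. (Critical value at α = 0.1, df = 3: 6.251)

The 9:3:3:1 ratio has 16 parts, so with N = 558 the expected counts are:
  purple-stemmed cut-leaf: 558 × 9/16 = 313.875
  purple-stemmed potato-leaf: 558 × 3/16 = 104.625
  green-stemmed cut-leaf: 558 × 3/16 = 104.625
  green-stemmed potato-leaf: 558 × 1/16 = 34.875
χ² = Σ (O − E)² / E
  purple-stemmed cut-leaf: (304 − 313.875)² / 313.875 = 0.3107
  purple-stemmed potato-leaf: (113 − 104.625)² / 104.625 = 0.6704
  green-stemmed cut-leaf: (105 − 104.625)² / 104.625 = 0.0013
  green-stemmed potato-leaf: (36 − 34.875)² / 34.875 = 0.0363
χ² = 0.3107 + 0.6704 + 0.0013 + 0.0363 = 1.0187 ≈ 1.019
Degrees of freedom = 4 − 1 = 3; critical value at α = 0.1 is 6.251.
Since 1.019 < 6.251, we fail to reject the null hypothesis — the data are consistent with the 9:3:3:1 ratio.

1.019; consistent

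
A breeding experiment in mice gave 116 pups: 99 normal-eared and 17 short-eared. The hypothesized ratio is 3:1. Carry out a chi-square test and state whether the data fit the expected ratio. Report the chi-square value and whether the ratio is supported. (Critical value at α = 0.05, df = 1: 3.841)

The 3:1 ratio has 4 parts, so with N = 116 the expected counts are:
  normal-eared: 116 × 3/4 = 87
  short-eared: 116 × 1/4 = 29
χ² = Σ (O − E)² / E
  normal-eared: (99 − 87)² / 87 = 1.6552
  short-eared: (17 − 29)² / 29 = 4.9655
χ² = 1.6552 + 4.9655 = 6.6207 ≈ 6.621
Degrees of freedom = 2 − 1 = 1; critical value at α = 0.05 is 3.841.
Since 6.621 > 3.841, we reject the null hypothesis — the data do not fit the 3:1 ratio.

6.621; not consistent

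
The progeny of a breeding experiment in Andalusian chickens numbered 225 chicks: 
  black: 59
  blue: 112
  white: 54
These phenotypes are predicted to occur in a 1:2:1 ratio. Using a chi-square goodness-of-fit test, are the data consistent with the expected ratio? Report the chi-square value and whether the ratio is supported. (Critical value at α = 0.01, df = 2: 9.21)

0.227; consistent

Expected counts for N = 225 under a 1:2:1 ratio (total parts = 4):
  black: 225 × 1/4 = 56.25
  blue: 225 × 2/4 = 112.5
  white: 225 × 1/4 = 56.25
χ² = Σ (O − E)² / E
  black: (59 − 56.25)² / 56.25 = 0.1344
  blue: (112 − 112.5)² / 112.5 = 0.0022
  white: (54 − 56.25)² / 56.25 = 0.0900
χ² = 0.1344 + 0.0022 + 0.0900 = 0.2266 ≈ 0.227
Degrees of freedom = 3 − 1 = 2; critical value at α = 0.01 is 9.21.
Since 0.227 < 9.21, we fail to reject the null hypothesis — the data are consistent with the 1:2:1 ratio.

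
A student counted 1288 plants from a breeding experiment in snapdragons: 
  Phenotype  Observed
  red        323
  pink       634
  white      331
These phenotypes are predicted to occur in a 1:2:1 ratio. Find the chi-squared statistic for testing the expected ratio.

0.410

The 1:2:1 ratio has 4 parts, so with N = 1288 the expected counts are:
  red: 1288 × 1/4 = 322
  pink: 1288 × 2/4 = 644
  white: 1288 × 1/4 = 322
χ² = Σ (O − E)² / E
  red: (323 − 322)² / 322 = 0.0031
  pink: (634 − 644)² / 644 = 0.1553
  white: (331 − 322)² / 322 = 0.2516
χ² = 0.0031 + 0.1553 + 0.2516 = 0.410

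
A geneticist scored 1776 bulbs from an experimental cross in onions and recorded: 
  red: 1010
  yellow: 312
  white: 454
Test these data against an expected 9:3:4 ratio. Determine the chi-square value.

1.671

Expected counts for N = 1776 under a 9:3:4 ratio (total parts = 16):
  red: 1776 × 9/16 = 999
  yellow: 1776 × 3/16 = 333
  white: 1776 × 4/16 = 444
χ² = Σ (O − E)² / E
  red: (1010 − 999)² / 999 = 0.1211
  yellow: (312 − 333)² / 333 = 1.3243
  white: (454 − 444)² / 444 = 0.2252
χ² = 0.1211 + 1.3243 + 0.2252 = 1.6706 ≈ 1.671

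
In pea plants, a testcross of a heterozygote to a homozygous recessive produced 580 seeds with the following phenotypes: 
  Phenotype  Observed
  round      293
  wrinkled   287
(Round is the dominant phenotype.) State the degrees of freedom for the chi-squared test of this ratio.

1

A testcross of a heterozygote (Aa × aa) gives a 1:1 phenotypic ratio.
A goodness-of-fit test with 2 phenotype classes has df = 2 − 1 = 1.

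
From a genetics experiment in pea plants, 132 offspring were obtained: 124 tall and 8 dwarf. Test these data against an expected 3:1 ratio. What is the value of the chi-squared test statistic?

Under the 3:1 hypothesis (Σ ratio = 4, N = 132):
  tall: 132 × 3/4 = 99
  dwarf: 132 × 1/4 = 33
χ² = Σ (O − E)² / E
  tall: (124 − 99)² / 99 = 6.3131
  dwarf: (8 − 33)² / 33 = 18.9394
χ² = 6.3131 + 18.9394 = 25.2525 ≈ 25.253

25.253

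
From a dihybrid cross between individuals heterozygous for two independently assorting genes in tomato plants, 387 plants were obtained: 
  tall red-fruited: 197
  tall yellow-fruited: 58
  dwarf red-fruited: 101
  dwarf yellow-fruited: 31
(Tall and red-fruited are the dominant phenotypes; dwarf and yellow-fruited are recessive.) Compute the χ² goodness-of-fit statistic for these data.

17.952

A dihybrid F₂ with independent assortment and complete dominance at both loci gives a 9:3:3:1 phenotypic ratio.
Under the 9:3:3:1 hypothesis (Σ ratio = 16, N = 387):
  tall red-fruited: 387 × 9/16 = 217.6875
  tall yellow-fruited: 387 × 3/16 = 72.5625
  dwarf red-fruited: 387 × 3/16 = 72.5625
  dwarf yellow-fruited: 387 × 1/16 = 24.1875
χ² = Σ (O − E)² / E
  tall red-fruited: (197 − 217.6875)² / 217.6875 = 1.9660
  tall yellow-fruited: (58 − 72.5625)² / 72.5625 = 2.9225
  dwarf red-fruited: (101 − 72.5625)² / 72.5625 = 11.1448
  dwarf yellow-fruited: (31 − 24.1875)² / 24.1875 = 1.9188
χ² = 1.9660 + 2.9225 + 11.1448 + 1.9188 = 17.9521 ≈ 17.952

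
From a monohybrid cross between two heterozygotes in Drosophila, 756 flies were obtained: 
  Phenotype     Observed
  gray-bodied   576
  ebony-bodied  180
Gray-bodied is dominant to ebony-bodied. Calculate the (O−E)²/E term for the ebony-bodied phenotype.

0.429

For a monohybrid cross between heterozygotes with complete dominance, the expected phenotypic ratio is 3:1.
Total ratio parts = 4. Expected numbers out of 756:
  gray-bodied: 756 × 3/4 = 567
  ebony-bodied: 756 × 1/4 = 189
Contribution of ebony-bodied: (180 − 189)² / 189 = 0.4286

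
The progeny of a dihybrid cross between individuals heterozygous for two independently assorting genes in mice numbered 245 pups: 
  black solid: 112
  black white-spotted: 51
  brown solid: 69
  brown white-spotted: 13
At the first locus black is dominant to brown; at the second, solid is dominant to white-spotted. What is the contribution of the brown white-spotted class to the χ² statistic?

0.349

A dihybrid F₂ with independent assortment and complete dominance at both loci gives a 9:3:3:1 phenotypic ratio.
Under the 9:3:3:1 hypothesis (Σ ratio = 16, N = 245):
  black solid: 245 × 9/16 = 137.8125
  black white-spotted: 245 × 3/16 = 45.9375
  brown solid: 245 × 3/16 = 45.9375
  brown white-spotted: 245 × 1/16 = 15.3125
Contribution of brown white-spotted: (13 − 15.3125)² / 15.3125 = 0.3492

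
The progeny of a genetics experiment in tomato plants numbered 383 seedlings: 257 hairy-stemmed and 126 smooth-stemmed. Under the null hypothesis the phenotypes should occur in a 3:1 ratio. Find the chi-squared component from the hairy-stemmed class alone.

3.186

Total ratio parts = 4. Expected numbers out of 383:
  hairy-stemmed: 383 × 3/4 = 287.25
  smooth-stemmed: 383 × 1/4 = 95.75
Contribution of hairy-stemmed: (257 − 287.25)² / 287.25 = 3.1856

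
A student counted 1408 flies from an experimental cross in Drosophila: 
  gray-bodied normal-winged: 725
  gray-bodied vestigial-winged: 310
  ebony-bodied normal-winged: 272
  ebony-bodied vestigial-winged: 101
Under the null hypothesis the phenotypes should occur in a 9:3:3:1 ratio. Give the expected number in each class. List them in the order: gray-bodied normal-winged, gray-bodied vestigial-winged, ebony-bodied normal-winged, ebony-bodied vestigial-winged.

792, 264, 264, 88

The 9:3:3:1 ratio has 16 parts, so with N = 1408 the expected counts are:
  gray-bodied normal-winged: 1408 × 9/16 = 792
  gray-bodied vestigial-winged: 1408 × 3/16 = 264
  ebony-bodied normal-winged: 1408 × 3/16 = 264
  ebony-bodied vestigial-winged: 1408 × 1/16 = 88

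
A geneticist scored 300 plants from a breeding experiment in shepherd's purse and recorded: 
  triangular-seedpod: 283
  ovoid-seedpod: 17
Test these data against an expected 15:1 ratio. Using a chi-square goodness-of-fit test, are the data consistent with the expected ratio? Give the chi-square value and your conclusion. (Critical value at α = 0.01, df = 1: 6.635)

0.174; consistent

Under the 15:1 hypothesis (Σ ratio = 16, N = 300):
  triangular-seedpod: 300 × 15/16 = 281.25
  ovoid-seedpod: 300 × 1/16 = 18.75
χ² = Σ (O − E)² / E
  triangular-seedpod: (283 − 281.25)² / 281.25 = 0.0109
  ovoid-seedpod: (17 − 18.75)² / 18.75 = 0.1633
χ² = 0.0109 + 0.1633 = 0.1742 ≈ 0.174
Degrees of freedom = 2 − 1 = 1; critical value at α = 0.01 is 6.635.
Since 0.174 < 6.635, we fail to reject the null hypothesis — the data are consistent with the 15:1 ratio.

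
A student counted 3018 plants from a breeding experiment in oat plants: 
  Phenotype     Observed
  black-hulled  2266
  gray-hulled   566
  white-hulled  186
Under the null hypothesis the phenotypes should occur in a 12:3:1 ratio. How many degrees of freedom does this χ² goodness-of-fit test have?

2

A goodness-of-fit test with 3 phenotype classes has df = 3 − 1 = 2.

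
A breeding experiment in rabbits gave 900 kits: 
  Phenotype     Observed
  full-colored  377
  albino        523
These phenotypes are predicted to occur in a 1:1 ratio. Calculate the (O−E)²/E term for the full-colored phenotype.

Total ratio parts = 2. Expected numbers out of 900:
  full-colored: 900 × 1/2 = 450
  albino: 900 × 1/2 = 450
Contribution of full-colored: (377 − 450)² / 450 = 11.8422

11.842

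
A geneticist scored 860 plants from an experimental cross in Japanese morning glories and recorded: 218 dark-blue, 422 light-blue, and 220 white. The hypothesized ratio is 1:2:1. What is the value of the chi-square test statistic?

The 1:2:1 ratio has 4 parts, so with N = 860 the expected counts are:
  dark-blue: 860 × 1/4 = 215
  light-blue: 860 × 2/4 = 430
  white: 860 × 1/4 = 215
χ² = Σ (O − E)² / E
  dark-blue: (218 − 215)² / 215 = 0.0419
  light-blue: (422 − 430)² / 430 = 0.1488
  white: (220 − 215)² / 215 = 0.1163
χ² = 0.0419 + 0.1488 + 0.1163 = 0.307

0.307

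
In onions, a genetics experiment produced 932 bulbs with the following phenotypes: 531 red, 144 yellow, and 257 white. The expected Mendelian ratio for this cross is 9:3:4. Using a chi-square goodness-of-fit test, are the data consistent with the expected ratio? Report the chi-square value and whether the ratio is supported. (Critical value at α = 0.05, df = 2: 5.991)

Expected counts for N = 932 under a 9:3:4 ratio (total parts = 16):
  red: 932 × 9/16 = 524.25
  yellow: 932 × 3/16 = 174.75
  white: 932 × 4/16 = 233
χ² = Σ (O − E)² / E
  red: (531 − 524.25)² / 524.25 = 0.0869
  yellow: (144 − 174.75)² / 174.75 = 5.4109
  white: (257 − 233)² / 233 = 2.4721
χ² = 0.0869 + 5.4109 + 2.4721 = 7.9699 ≈ 7.970
Degrees of freedom = 3 − 1 = 2; critical value at α = 0.05 is 5.991.
Since 7.970 > 5.991, we reject the null hypothesis — the data do not fit the 9:3:4 ratio.

7.970; not consistent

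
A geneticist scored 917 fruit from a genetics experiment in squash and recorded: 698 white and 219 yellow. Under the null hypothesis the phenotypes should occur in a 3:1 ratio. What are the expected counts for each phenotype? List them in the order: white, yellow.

687.75, 229.25

Expected counts for N = 917 under a 3:1 ratio (total parts = 4):
  white: 917 × 3/4 = 687.75
  yellow: 917 × 1/4 = 229.25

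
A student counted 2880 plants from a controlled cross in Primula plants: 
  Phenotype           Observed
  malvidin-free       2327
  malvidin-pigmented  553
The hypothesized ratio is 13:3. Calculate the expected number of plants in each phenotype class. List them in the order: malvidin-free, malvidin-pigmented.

Expected counts for N = 2880 under a 13:3 ratio (total parts = 16):
  malvidin-free: 2880 × 13/16 = 2340
  malvidin-pigmented: 2880 × 3/16 = 540

2340, 540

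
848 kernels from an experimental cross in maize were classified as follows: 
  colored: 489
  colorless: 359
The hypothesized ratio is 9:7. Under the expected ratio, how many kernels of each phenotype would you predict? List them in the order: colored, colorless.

Total ratio parts = 16. Expected numbers out of 848:
  colored: 848 × 9/16 = 477
  colorless: 848 × 7/16 = 371

477, 371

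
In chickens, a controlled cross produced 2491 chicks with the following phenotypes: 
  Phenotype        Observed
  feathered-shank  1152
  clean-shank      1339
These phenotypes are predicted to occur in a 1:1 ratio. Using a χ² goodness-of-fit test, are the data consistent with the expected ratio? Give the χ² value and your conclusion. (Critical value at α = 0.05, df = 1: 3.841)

Under the 1:1 hypothesis (Σ ratio = 2, N = 2491):
  feathered-shank: 2491 × 1/2 = 1245.5
  clean-shank: 2491 × 1/2 = 1245.5
χ² = Σ (O − E)² / E
  feathered-shank: (1152 − 1245.5)² / 1245.5 = 7.0191
  clean-shank: (1339 − 1245.5)² / 1245.5 = 7.0191
χ² = 7.0191 + 7.0191 = 14.0382 ≈ 14.038
Degrees of freedom = 2 − 1 = 1; critical value at α = 0.05 is 3.841.
Since 14.038 > 3.841, we reject the null hypothesis — the data do not fit the 1:1 ratio.

14.038; not consistent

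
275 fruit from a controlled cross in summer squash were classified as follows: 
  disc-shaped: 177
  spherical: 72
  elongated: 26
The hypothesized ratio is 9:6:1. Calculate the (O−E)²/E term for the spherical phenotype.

Expected counts for N = 275 under a 9:6:1 ratio (total parts = 16):
  disc-shaped: 275 × 9/16 = 154.6875
  spherical: 275 × 6/16 = 103.125
  elongated: 275 × 1/16 = 17.1875
Contribution of spherical: (72 − 103.125)² / 103.125 = 9.3941

9.394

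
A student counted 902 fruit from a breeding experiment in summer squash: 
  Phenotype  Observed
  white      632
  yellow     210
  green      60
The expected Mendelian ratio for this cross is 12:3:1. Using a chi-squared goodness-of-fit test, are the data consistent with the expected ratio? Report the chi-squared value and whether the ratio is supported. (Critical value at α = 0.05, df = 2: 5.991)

Total ratio parts = 16. Expected numbers out of 902:
  white: 902 × 12/16 = 676.5
  yellow: 902 × 3/16 = 169.125
  green: 902 × 1/16 = 56.375
χ² = Σ (O − E)² / E
  white: (632 − 676.5)² / 676.5 = 2.9272
  yellow: (210 − 169.125)² / 169.125 = 9.8789
  green: (60 − 56.375)² / 56.375 = 0.2331
χ² = 2.9272 + 9.8789 + 0.2331 = 13.0392 ≈ 13.039
Degrees of freedom = 3 − 1 = 2; critical value at α = 0.05 is 5.991.
Since 13.039 > 5.991, we reject the null hypothesis — the data do not fit the 12:3:1 ratio.

13.039; not consistent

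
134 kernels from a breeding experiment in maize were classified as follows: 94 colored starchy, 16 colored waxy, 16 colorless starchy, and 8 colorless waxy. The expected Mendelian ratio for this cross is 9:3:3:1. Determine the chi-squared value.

The 9:3:3:1 ratio has 16 parts, so with N = 134 the expected counts are:
  colored starchy: 134 × 9/16 = 75.375
  colored waxy: 134 × 3/16 = 25.125
  colorless starchy: 134 × 3/16 = 25.125
  colorless waxy: 134 × 1/16 = 8.375
χ² = Σ (O − E)² / E
  colored starchy: (94 − 75.375)² / 75.375 = 4.6022
  colored waxy: (16 − 25.125)² / 25.125 = 3.3141
  colorless starchy: (16 − 25.125)² / 25.125 = 3.3141
  colorless waxy: (8 − 8.375)² / 8.375 = 0.0168
χ² = 4.6022 + 3.3141 + 3.3141 + 0.0168 = 11.2472 ≈ 11.247

11.247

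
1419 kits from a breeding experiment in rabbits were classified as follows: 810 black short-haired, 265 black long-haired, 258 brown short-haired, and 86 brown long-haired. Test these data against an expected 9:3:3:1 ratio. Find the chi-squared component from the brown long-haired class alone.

The 9:3:3:1 ratio has 16 parts, so with N = 1419 the expected counts are:
  black short-haired: 1419 × 9/16 = 798.1875
  black long-haired: 1419 × 3/16 = 266.0625
  brown short-haired: 1419 × 3/16 = 266.0625
  brown long-haired: 1419 × 1/16 = 88.6875
Contribution of brown long-haired: (86 − 88.6875)² / 88.6875 = 0.0814

0.081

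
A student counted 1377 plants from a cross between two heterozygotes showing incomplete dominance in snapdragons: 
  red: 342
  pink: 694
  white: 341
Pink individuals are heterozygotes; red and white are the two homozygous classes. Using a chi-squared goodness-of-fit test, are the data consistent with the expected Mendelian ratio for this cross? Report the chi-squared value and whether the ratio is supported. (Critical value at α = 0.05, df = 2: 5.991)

0.089; consistent

With incomplete dominance, a heterozygote × heterozygote cross gives a 1:2:1 phenotypic ratio.
Expected counts for N = 1377 under a 1:2:1 ratio (total parts = 4):
  red: 1377 × 1/4 = 344.25
  pink: 1377 × 2/4 = 688.5
  white: 1377 × 1/4 = 344.25
χ² = Σ (O − E)² / E
  red: (342 − 344.25)² / 344.25 = 0.0147
  pink: (694 − 688.5)² / 688.5 = 0.0439
  white: (341 − 344.25)² / 344.25 = 0.0307
χ² = 0.0147 + 0.0439 + 0.0307 = 0.0893 ≈ 0.089
Degrees of freedom = 3 − 1 = 2; critical value at α = 0.05 is 5.991.
Since 0.089 < 5.991, we fail to reject the null hypothesis — the data are consistent with the 1:2:1 ratio.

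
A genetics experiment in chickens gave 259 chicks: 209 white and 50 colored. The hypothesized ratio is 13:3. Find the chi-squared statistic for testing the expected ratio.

0.052

The 13:3 ratio has 16 parts, so with N = 259 the expected counts are:
  white: 259 × 13/16 = 210.4375
  colored: 259 × 3/16 = 48.5625
χ² = Σ (O − E)² / E
  white: (209 − 210.4375)² / 210.4375 = 0.0098
  colored: (50 − 48.5625)² / 48.5625 = 0.0426
χ² = 0.0098 + 0.0426 = 0.0524 ≈ 0.052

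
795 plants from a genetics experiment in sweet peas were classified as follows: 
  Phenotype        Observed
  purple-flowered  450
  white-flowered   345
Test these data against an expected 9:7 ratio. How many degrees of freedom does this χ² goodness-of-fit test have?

A goodness-of-fit test with 2 phenotype classes has df = 2 − 1 = 1.

1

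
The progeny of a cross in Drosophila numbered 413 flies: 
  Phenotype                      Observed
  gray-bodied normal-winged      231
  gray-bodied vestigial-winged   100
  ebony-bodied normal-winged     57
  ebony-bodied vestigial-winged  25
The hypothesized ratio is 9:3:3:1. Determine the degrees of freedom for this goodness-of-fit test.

A goodness-of-fit test with 4 phenotype classes has df = 4 − 1 = 3.

3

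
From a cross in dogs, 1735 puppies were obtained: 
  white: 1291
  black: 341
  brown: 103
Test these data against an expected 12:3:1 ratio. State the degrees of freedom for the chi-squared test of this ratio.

A goodness-of-fit test with 3 phenotype classes has df = 3 − 1 = 2.

2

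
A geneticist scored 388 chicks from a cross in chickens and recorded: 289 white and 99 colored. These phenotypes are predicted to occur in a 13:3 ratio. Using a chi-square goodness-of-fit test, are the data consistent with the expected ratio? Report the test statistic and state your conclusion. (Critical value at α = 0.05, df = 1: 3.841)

Total ratio parts = 16. Expected numbers out of 388:
  white: 388 × 13/16 = 315.25
  colored: 388 × 3/16 = 72.75
χ² = Σ (O − E)² / E
  white: (289 − 315.25)² / 315.25 = 2.1858
  colored: (99 − 72.75)² / 72.75 = 9.4716
χ² = 2.1858 + 9.4716 = 11.6574 ≈ 11.657
Degrees of freedom = 2 − 1 = 1; critical value at α = 0.05 is 3.841.
Since 11.657 > 3.841, we reject the null hypothesis — the data do not fit the 13:3 ratio.

11.657; not consistent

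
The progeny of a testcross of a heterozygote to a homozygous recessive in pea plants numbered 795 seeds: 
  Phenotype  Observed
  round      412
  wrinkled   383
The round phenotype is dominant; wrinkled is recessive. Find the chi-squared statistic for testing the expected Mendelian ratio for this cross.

A testcross of a heterozygote (Aa × aa) gives a 1:1 phenotypic ratio.
The 1:1 ratio has 2 parts, so with N = 795 the expected counts are:
  round: 795 × 1/2 = 397.5
  wrinkled: 795 × 1/2 = 397.5
χ² = Σ (O − E)² / E
  round: (412 − 397.5)² / 397.5 = 0.5289
  wrinkled: (383 − 397.5)² / 397.5 = 0.5289
χ² = 0.5289 + 0.5289 = 1.0578 ≈ 1.058

1.058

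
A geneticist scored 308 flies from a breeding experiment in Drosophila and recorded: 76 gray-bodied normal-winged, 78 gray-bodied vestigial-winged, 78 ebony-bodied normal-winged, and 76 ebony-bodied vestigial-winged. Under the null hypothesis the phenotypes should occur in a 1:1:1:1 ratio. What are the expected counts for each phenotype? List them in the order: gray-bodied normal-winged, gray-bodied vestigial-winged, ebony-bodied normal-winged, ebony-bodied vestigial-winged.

Total ratio parts = 4. Expected numbers out of 308:
  gray-bodied normal-winged: 308 × 1/4 = 77
  gray-bodied vestigial-winged: 308 × 1/4 = 77
  ebony-bodied normal-winged: 308 × 1/4 = 77
  ebony-bodied vestigial-winged: 308 × 1/4 = 77

77, 77, 77, 77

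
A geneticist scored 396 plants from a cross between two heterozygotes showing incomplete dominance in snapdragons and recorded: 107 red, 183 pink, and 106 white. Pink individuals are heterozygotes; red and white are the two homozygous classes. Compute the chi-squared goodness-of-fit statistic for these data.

With incomplete dominance, a heterozygote × heterozygote cross gives a 1:2:1 phenotypic ratio.
The 1:2:1 ratio has 4 parts, so with N = 396 the expected counts are:
  red: 396 × 1/4 = 99
  pink: 396 × 2/4 = 198
  white: 396 × 1/4 = 99
χ² = Σ (O − E)² / E
  red: (107 − 99)² / 99 = 0.6465
  pink: (183 − 198)² / 198 = 1.1364
  white: (106 − 99)² / 99 = 0.4949
χ² = 0.6465 + 1.1364 + 0.4949 = 2.2778 ≈ 2.278

2.278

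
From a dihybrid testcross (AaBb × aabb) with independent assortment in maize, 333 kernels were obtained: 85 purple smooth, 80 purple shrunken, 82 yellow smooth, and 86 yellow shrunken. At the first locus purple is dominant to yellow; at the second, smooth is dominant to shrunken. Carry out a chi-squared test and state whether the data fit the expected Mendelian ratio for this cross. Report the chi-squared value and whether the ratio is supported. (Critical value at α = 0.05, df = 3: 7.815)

0.273; consistent

A dihybrid testcross with independent assortment gives a 1:1:1:1 ratio.
The 1:1:1:1 ratio has 4 parts, so with N = 333 the expected counts are:
  purple smooth: 333 × 1/4 = 83.25
  purple shrunken: 333 × 1/4 = 83.25
  yellow smooth: 333 × 1/4 = 83.25
  yellow shrunken: 333 × 1/4 = 83.25
χ² = Σ (O − E)² / E
  purple smooth: (85 − 83.25)² / 83.25 = 0.0368
  purple shrunken: (80 − 83.25)² / 83.25 = 0.1269
  yellow smooth: (82 − 83.25)² / 83.25 = 0.0188
  yellow shrunken: (86 − 83.25)² / 83.25 = 0.0908
χ² = 0.0368 + 0.1269 + 0.0188 + 0.0908 = 0.2733 ≈ 0.273
Degrees of freedom = 4 − 1 = 3; critical value at α = 0.05 is 7.815.
Since 0.273 < 7.815, we fail to reject the null hypothesis — the data are consistent with the 1:1:1:1 ratio.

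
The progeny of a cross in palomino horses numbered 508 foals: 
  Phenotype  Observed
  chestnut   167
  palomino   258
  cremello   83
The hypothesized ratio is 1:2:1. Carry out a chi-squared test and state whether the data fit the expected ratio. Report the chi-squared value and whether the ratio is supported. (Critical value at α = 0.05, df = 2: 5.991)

Under the 1:2:1 hypothesis (Σ ratio = 4, N = 508):
  chestnut: 508 × 1/4 = 127
  palomino: 508 × 2/4 = 254
  cremello: 508 × 1/4 = 127
χ² = Σ (O − E)² / E
  chestnut: (167 − 127)² / 127 = 12.5984
  palomino: (258 − 254)² / 254 = 0.0630
  cremello: (83 − 127)² / 127 = 15.2441
χ² = 12.5984 + 0.0630 + 15.2441 = 27.9055 ≈ 27.906
Degrees of freedom = 3 − 1 = 2; critical value at α = 0.05 is 5.991.
Since 27.906 > 5.991, we reject the null hypothesis — the data do not fit the 1:2:1 ratio.

27.906; not consistent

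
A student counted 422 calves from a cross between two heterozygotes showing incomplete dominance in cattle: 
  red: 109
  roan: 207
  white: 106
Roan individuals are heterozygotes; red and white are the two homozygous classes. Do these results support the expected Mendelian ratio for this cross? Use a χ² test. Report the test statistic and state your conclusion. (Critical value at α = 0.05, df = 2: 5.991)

0.194; consistent

With incomplete dominance, a heterozygote × heterozygote cross gives a 1:2:1 phenotypic ratio.
Total ratio parts = 4. Expected numbers out of 422:
  red: 422 × 1/4 = 105.5
  roan: 422 × 2/4 = 211
  white: 422 × 1/4 = 105.5
χ² = Σ (O − E)² / E
  red: (109 − 105.5)² / 105.5 = 0.1161
  roan: (207 − 211)² / 211 = 0.0758
  white: (106 − 105.5)² / 105.5 = 0.0024
χ² = 0.1161 + 0.0758 + 0.0024 = 0.1943 ≈ 0.194
Degrees of freedom = 3 − 1 = 2; critical value at α = 0.05 is 5.991.
Since 0.194 < 5.991, we fail to reject the null hypothesis — the data are consistent with the 1:2:1 ratio.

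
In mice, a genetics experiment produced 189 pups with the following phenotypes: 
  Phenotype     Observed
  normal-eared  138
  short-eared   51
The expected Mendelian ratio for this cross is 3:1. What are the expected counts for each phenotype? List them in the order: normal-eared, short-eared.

141.75, 47.25

Under the 3:1 hypothesis (Σ ratio = 4, N = 189):
  normal-eared: 189 × 3/4 = 141.75
  short-eared: 189 × 1/4 = 47.25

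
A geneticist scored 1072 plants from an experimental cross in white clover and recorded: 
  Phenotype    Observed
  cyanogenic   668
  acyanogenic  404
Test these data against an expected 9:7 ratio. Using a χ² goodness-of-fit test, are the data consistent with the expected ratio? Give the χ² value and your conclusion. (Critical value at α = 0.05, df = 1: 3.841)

16.015; not consistent

Total ratio parts = 16. Expected numbers out of 1072:
  cyanogenic: 1072 × 9/16 = 603
  acyanogenic: 1072 × 7/16 = 469
χ² = Σ (O − E)² / E
  cyanogenic: (668 − 603)² / 603 = 7.0066
  acyanogenic: (404 − 469)² / 469 = 9.0085
χ² = 7.0066 + 9.0085 = 16.0151 ≈ 16.015
Degrees of freedom = 2 − 1 = 1; critical value at α = 0.05 is 3.841.
Since 16.015 > 3.841, we reject the null hypothesis — the data do not fit the 9:7 ratio.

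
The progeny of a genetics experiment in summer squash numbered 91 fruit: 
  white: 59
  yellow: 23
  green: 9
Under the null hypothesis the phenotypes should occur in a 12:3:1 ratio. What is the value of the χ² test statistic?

5.249

Under the 12:3:1 hypothesis (Σ ratio = 16, N = 91):
  white: 91 × 12/16 = 68.25
  yellow: 91 × 3/16 = 17.0625
  green: 91 × 1/16 = 5.6875
χ² = Σ (O − E)² / E
  white: (59 − 68.25)² / 68.25 = 1.2537
  yellow: (23 − 17.0625)² / 17.0625 = 2.0662
  green: (9 − 5.6875)² / 5.6875 = 1.9293
χ² = 1.2537 + 2.0662 + 1.9293 = 5.2492 ≈ 5.249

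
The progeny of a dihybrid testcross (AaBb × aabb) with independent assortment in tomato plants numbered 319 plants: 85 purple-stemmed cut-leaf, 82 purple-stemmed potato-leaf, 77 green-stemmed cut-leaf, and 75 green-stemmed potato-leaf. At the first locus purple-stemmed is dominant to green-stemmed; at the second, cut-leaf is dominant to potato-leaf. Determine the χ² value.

A dihybrid testcross with independent assortment gives a 1:1:1:1 ratio.
Expected counts for N = 319 under a 1:1:1:1 ratio (total parts = 4):
  purple-stemmed cut-leaf: 319 × 1/4 = 79.75
  purple-stemmed potato-leaf: 319 × 1/4 = 79.75
  green-stemmed cut-leaf: 319 × 1/4 = 79.75
  green-stemmed potato-leaf: 319 × 1/4 = 79.75
χ² = Σ (O − E)² / E
  purple-stemmed cut-leaf: (85 − 79.75)² / 79.75 = 0.3456
  purple-stemmed potato-leaf: (82 − 79.75)² / 79.75 = 0.0635
  green-stemmed cut-leaf: (77 − 79.75)² / 79.75 = 0.0948
  green-stemmed potato-leaf: (75 − 79.75)² / 79.75 = 0.2829
χ² = 0.3456 + 0.0635 + 0.0948 + 0.2829 = 0.7868 ≈ 0.787

0.787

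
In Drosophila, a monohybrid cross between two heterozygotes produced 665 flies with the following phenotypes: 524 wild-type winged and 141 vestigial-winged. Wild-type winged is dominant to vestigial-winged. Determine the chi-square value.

For a monohybrid cross between heterozygotes with complete dominance, the expected phenotypic ratio is 3:1.
Total ratio parts = 4. Expected numbers out of 665:
  wild-type winged: 665 × 3/4 = 498.75
  vestigial-winged: 665 × 1/4 = 166.25
χ² = Σ (O − E)² / E
  wild-type winged: (524 − 498.75)² / 498.75 = 1.2783
  vestigial-winged: (141 − 166.25)² / 166.25 = 3.8350
χ² = 1.2783 + 3.8350 = 5.1133 ≈ 5.113

5.113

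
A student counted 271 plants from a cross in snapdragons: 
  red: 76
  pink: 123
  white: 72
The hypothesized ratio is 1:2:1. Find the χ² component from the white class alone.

0.267

Total ratio parts = 4. Expected numbers out of 271:
  red: 271 × 1/4 = 67.75
  pink: 271 × 2/4 = 135.5
  white: 271 × 1/4 = 67.75
Contribution of white: (72 − 67.75)² / 67.75 = 0.2666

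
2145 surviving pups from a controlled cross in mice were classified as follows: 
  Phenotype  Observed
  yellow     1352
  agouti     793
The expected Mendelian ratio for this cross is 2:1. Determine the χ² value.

The 2:1 ratio has 3 parts, so with N = 2145 the expected counts are:
  yellow: 2145 × 2/3 = 1430
  agouti: 2145 × 1/3 = 715
χ² = Σ (O − E)² / E
  yellow: (1352 − 1430)² / 1430 = 4.2545
  agouti: (793 − 715)² / 715 = 8.5091
χ² = 4.2545 + 8.5091 = 12.7636 ≈ 12.764

12.764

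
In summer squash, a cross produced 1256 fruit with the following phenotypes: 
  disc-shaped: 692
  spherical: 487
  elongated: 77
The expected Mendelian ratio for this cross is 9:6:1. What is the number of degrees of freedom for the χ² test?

A goodness-of-fit test with 3 phenotype classes has df = 3 − 1 = 2.

2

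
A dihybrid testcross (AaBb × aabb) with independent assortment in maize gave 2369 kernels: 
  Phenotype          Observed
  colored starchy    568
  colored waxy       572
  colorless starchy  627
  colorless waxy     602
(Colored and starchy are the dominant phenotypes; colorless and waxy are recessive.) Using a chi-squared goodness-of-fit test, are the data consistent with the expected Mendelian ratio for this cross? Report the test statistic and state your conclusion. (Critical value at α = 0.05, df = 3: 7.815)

3.885; consistent

A dihybrid testcross with independent assortment gives a 1:1:1:1 ratio.
Total ratio parts = 4. Expected numbers out of 2369:
  colored starchy: 2369 × 1/4 = 592.25
  colored waxy: 2369 × 1/4 = 592.25
  colorless starchy: 2369 × 1/4 = 592.25
  colorless waxy: 2369 × 1/4 = 592.25
χ² = Σ (O − E)² / E
  colored starchy: (568 − 592.25)² / 592.25 = 0.9929
  colored waxy: (572 − 592.25)² / 592.25 = 0.6924
  colorless starchy: (627 − 592.25)² / 592.25 = 2.0389
  colorless waxy: (602 − 592.25)² / 592.25 = 0.1605
χ² = 0.9929 + 0.6924 + 2.0389 + 0.1605 = 3.8847 ≈ 3.885
Degrees of freedom = 4 − 1 = 3; critical value at α = 0.05 is 7.815.
Since 3.885 < 7.815, we fail to reject the null hypothesis — the data are consistent with the 1:1:1:1 ratio.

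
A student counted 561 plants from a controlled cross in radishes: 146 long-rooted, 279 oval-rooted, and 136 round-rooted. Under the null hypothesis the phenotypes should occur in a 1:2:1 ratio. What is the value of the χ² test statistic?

0.373

Expected counts for N = 561 under a 1:2:1 ratio (total parts = 4):
  long-rooted: 561 × 1/4 = 140.25
  oval-rooted: 561 × 2/4 = 280.5
  round-rooted: 561 × 1/4 = 140.25
χ² = Σ (O − E)² / E
  long-rooted: (146 − 140.25)² / 140.25 = 0.2357
  oval-rooted: (279 − 280.5)² / 280.5 = 0.0080
  round-rooted: (136 − 140.25)² / 140.25 = 0.1288
χ² = 0.2357 + 0.0080 + 0.1288 = 0.3725 ≈ 0.373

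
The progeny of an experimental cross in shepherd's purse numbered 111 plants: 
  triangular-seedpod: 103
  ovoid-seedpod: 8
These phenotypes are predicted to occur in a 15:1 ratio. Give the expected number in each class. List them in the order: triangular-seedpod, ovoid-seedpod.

Expected counts for N = 111 under a 15:1 ratio (total parts = 16):
  triangular-seedpod: 111 × 15/16 = 104.0625
  ovoid-seedpod: 111 × 1/16 = 6.9375

104.0625, 6.9375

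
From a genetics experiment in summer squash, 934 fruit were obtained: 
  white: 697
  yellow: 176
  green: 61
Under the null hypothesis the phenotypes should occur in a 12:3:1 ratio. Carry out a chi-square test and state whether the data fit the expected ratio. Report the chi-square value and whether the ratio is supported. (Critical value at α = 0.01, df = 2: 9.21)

Expected counts for N = 934 under a 12:3:1 ratio (total parts = 16):
  white: 934 × 12/16 = 700.5
  yellow: 934 × 3/16 = 175.125
  green: 934 × 1/16 = 58.375
χ² = Σ (O − E)² / E
  white: (697 − 700.5)² / 700.5 = 0.0175
  yellow: (176 − 175.125)² / 175.125 = 0.0044
  green: (61 − 58.375)² / 58.375 = 0.1180
χ² = 0.0175 + 0.0044 + 0.1180 = 0.1399 ≈ 0.140
Degrees of freedom = 3 − 1 = 2; critical value at α = 0.01 is 9.21.
Since 0.140 < 9.21, we fail to reject the null hypothesis — the data are consistent with the 12:3:1 ratio.

0.140; consistent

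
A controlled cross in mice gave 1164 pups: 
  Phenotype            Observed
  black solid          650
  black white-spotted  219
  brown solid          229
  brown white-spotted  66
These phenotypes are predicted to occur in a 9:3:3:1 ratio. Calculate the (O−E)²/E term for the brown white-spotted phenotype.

Total ratio parts = 16. Expected numbers out of 1164:
  black solid: 1164 × 9/16 = 654.75
  black white-spotted: 1164 × 3/16 = 218.25
  brown solid: 1164 × 3/16 = 218.25
  brown white-spotted: 1164 × 1/16 = 72.75
Contribution of brown white-spotted: (66 − 72.75)² / 72.75 = 0.6263

0.626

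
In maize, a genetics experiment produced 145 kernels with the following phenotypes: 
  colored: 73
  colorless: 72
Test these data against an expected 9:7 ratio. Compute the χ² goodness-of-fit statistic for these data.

The 9:7 ratio has 16 parts, so with N = 145 the expected counts are:
  colored: 145 × 9/16 = 81.5625
  colorless: 145 × 7/16 = 63.4375
χ² = Σ (O − E)² / E
  colored: (73 − 81.5625)² / 81.5625 = 0.8989
  colorless: (72 − 63.4375)² / 63.4375 = 1.1557
χ² = 0.8989 + 1.1557 = 2.0546 ≈ 2.055

2.055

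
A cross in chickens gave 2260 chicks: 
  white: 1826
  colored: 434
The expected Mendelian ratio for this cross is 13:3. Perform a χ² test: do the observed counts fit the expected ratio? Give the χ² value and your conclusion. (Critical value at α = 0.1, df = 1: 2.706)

Under the 13:3 hypothesis (Σ ratio = 16, N = 2260):
  white: 2260 × 13/16 = 1836.25
  colored: 2260 × 3/16 = 423.75
χ² = Σ (O − E)² / E
  white: (1826 − 1836.25)² / 1836.25 = 0.0572
  colored: (434 − 423.75)² / 423.75 = 0.2479
χ² = 0.0572 + 0.2479 = 0.3051 ≈ 0.305
Degrees of freedom = 2 − 1 = 1; critical value at α = 0.1 is 2.706.
Since 0.305 < 2.706, we fail to reject the null hypothesis — the data are consistent with the 13:3 ratio.

0.305; consistent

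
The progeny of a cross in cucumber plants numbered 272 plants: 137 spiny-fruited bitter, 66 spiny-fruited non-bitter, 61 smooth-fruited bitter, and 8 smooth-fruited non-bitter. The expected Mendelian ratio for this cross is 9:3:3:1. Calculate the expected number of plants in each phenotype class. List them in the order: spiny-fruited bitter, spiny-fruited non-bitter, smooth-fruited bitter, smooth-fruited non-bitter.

153, 51, 51, 17

Under the 9:3:3:1 hypothesis (Σ ratio = 16, N = 272):
  spiny-fruited bitter: 272 × 9/16 = 153
  spiny-fruited non-bitter: 272 × 3/16 = 51
  smooth-fruited bitter: 272 × 3/16 = 51
  smooth-fruited non-bitter: 272 × 1/16 = 17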